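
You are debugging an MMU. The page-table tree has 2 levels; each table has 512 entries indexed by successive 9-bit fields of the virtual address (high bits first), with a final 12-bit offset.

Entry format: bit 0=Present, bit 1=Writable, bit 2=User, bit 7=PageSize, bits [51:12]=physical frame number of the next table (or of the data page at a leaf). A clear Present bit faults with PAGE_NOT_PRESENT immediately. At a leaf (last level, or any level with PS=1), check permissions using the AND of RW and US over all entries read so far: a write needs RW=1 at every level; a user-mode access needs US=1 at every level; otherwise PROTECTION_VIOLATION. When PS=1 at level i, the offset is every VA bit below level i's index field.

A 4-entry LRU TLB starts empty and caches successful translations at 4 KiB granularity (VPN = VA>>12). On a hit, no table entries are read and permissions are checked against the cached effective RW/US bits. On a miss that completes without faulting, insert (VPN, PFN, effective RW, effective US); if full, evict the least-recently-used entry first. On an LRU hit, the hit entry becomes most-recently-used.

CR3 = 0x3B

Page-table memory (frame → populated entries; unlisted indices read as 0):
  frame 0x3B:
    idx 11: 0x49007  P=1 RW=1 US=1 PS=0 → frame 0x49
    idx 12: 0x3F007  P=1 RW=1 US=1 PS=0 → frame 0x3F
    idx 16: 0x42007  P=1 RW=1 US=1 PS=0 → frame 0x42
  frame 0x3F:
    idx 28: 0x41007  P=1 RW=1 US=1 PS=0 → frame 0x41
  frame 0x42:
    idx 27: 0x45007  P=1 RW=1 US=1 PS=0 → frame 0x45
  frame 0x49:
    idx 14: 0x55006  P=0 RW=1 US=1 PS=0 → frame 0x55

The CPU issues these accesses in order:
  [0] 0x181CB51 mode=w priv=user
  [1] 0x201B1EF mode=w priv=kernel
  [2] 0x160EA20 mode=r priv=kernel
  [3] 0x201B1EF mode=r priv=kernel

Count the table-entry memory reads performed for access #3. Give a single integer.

Walk each access:
#0 VA=0x181CB51 (w,user):
  lvl0: tbl 0x3B, slot 12 ⇒ 0x3F007 (P1/RW1/US1/PS0)
  lvl1: tbl 0x3F, slot 28 ⇒ 0x41007 (P1/RW1/US1/PS0)
  ⇒ phys 0x41B51  [2 reads]
#1 VA=0x201B1EF (w,kernel):
  lvl0: tbl 0x3B, slot 16 ⇒ 0x42007 (P1/RW1/US1/PS0)
  lvl1: tbl 0x42, slot 27 ⇒ 0x45007 (P1/RW1/US1/PS0)
  ⇒ phys 0x451EF  [2 reads]
#2 VA=0x160EA20 (r,kernel):
  lvl0: tbl 0x3B, slot 11 ⇒ 0x49007 (P1/RW1/US1/PS0)
  lvl1: tbl 0x49, slot 14 ⇒ 0x55006 (P0/RW1/US1/PS0)
  ⇒ fault: PAGE_NOT_PRESENT  — 2 lookups
#3 VA=0x201B1EF (r,kernel):
  TLB hit vpn=0x201B → PA=0x451EF

Entries read for #3: 0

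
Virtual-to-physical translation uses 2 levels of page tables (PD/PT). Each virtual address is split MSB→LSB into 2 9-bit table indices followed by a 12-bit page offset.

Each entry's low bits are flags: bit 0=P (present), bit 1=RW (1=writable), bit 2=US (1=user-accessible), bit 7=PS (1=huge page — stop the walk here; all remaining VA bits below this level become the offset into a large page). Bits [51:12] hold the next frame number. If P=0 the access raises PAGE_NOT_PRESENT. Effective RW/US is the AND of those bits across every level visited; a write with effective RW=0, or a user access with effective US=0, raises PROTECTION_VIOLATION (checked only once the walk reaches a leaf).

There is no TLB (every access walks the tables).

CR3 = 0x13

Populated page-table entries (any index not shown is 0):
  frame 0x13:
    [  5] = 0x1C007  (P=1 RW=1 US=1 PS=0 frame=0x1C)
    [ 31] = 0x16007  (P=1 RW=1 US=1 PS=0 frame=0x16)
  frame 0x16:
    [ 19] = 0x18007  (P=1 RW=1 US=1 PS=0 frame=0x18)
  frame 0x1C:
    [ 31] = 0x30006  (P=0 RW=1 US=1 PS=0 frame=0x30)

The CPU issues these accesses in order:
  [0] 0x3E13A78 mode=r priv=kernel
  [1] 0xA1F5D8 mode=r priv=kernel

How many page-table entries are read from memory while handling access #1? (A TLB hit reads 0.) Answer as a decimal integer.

Per-access translation:
#0 VA=0x3E13A78 (r,kernel):
  [0] read 0x13 idx=31: raw=0x16007 flags P=1 W=1 U=1 S=0
  [1] read 0x16 idx=19: raw=0x18007 flags P=1 W=1 U=1 S=0
  ✓ 0x18A78  — 2 lookups
#1 VA=0xA1F5D8 (r,kernel):
  [0] read 0x13 idx=5: raw=0x1C007 flags P=1 W=1 U=1 S=0
  [1] read 0x1C idx=31: raw=0x30006 flags P=0 W=1 U=1 S=0
  ✗ PAGE_NOT_PRESENT  [2 reads]

Entries read for #1: 2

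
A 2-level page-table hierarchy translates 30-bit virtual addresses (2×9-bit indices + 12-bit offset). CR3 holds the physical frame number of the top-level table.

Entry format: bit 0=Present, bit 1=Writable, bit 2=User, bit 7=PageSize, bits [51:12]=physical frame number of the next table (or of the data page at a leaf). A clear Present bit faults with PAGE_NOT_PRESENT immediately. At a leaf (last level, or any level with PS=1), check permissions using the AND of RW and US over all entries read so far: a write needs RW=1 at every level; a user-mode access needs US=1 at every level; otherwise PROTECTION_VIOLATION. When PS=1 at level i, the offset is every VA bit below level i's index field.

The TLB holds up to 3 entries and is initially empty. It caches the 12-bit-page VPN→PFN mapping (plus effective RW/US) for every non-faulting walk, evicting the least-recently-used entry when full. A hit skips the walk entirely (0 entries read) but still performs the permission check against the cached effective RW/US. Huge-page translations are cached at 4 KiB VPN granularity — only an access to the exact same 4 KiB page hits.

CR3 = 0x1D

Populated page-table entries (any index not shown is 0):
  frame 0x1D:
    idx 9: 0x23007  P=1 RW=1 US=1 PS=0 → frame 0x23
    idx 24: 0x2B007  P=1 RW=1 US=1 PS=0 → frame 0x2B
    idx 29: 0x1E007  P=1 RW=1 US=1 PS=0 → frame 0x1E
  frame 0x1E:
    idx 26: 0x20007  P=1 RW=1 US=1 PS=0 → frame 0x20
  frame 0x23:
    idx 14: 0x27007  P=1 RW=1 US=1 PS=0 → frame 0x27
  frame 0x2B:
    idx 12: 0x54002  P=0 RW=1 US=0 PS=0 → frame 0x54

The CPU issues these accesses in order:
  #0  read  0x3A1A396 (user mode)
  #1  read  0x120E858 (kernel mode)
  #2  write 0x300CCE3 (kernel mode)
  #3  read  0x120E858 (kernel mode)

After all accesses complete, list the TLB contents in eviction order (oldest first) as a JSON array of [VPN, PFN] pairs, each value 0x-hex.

Per-access translation:
#0 VA=0x3A1A396 (r,user):
  L0: frame=0x1D idx=29 entry=0x1E007 [P=1 RW=1 US=1 PS=0]
  L1: frame=0x1E idx=26 entry=0x20007 [P=1 RW=1 US=1 PS=0]
  → PA=0x20396  (2 entries read)
#1 VA=0x120E858 (r,kernel):
  L0: frame=0x1D idx=9 entry=0x23007 [P=1 RW=1 US=1 PS=0]
  L1: frame=0x23 idx=14 entry=0x27007 [P=1 RW=1 US=1 PS=0]
  → PA=0x27858  (2 entries read)
#2 VA=0x300CCE3 (w,kernel):
  L0: frame=0x1D idx=24 entry=0x2B007 [P=1 RW=1 US=1 PS=0]
  L1: frame=0x2B idx=12 entry=0x54002 [P=0 RW=1 US=0 PS=0]
  → PAGE_NOT_PRESENT  (2 entries read)
#3 VA=0x120E858 (r,kernel):
  TLB hit vpn=0x120E → PA=0x27858

TLB: [["0x3A1A", "0x20"], ["0x120E", "0x27"]]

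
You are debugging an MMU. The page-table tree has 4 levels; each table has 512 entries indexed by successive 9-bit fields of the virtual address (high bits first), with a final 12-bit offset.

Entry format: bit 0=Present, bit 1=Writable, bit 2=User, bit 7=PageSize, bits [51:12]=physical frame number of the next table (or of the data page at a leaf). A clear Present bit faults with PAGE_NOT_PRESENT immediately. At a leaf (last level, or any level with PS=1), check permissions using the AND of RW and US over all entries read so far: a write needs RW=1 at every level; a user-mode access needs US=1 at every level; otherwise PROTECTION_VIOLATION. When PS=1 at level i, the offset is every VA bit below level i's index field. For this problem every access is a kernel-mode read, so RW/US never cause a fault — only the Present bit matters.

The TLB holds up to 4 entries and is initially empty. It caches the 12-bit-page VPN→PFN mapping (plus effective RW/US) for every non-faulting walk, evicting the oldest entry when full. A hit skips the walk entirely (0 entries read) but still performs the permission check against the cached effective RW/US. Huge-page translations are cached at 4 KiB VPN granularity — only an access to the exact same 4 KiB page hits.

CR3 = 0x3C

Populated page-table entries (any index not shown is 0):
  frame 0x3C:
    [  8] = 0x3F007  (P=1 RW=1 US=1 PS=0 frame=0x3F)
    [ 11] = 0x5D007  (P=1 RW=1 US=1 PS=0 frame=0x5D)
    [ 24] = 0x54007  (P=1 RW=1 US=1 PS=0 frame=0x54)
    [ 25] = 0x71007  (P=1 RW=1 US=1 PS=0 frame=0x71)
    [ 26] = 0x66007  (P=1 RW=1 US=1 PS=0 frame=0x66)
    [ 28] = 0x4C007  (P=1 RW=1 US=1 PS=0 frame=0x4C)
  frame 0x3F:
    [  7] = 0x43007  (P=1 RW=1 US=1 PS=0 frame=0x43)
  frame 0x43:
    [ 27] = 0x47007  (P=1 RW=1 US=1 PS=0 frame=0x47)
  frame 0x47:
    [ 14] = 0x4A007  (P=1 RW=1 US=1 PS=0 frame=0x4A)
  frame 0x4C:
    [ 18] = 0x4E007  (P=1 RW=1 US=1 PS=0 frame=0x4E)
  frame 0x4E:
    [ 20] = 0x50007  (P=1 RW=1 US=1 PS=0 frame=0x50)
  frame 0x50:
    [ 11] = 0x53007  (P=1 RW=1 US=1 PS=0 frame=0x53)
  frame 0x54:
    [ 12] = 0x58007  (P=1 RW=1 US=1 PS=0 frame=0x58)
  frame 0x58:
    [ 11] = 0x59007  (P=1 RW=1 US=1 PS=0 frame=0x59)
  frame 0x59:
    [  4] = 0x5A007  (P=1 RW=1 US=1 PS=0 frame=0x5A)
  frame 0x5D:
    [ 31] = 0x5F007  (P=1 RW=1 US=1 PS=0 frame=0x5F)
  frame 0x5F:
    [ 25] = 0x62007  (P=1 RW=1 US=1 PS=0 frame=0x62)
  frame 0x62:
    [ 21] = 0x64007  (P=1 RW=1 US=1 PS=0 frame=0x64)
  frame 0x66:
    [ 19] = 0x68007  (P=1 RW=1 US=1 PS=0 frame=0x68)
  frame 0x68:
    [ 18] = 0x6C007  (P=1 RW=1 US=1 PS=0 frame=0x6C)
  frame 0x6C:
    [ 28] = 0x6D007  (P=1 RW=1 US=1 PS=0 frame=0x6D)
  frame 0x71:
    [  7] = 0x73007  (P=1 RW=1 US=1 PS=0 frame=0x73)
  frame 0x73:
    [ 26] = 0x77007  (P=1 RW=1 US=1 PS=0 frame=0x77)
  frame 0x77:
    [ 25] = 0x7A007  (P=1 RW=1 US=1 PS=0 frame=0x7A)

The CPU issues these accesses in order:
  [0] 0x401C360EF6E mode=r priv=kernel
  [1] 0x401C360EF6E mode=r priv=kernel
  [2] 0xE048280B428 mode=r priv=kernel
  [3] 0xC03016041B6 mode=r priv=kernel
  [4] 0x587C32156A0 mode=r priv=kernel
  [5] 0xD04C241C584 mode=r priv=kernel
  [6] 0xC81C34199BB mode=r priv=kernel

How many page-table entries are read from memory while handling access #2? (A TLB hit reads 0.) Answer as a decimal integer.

Per-access translation:
#0 VA=0x401C360EF6E (r,kernel):
  [0] read 0x3C idx=8: raw=0x3F007 flags P=1 W=1 U=1 S=0
  [1] read 0x3F idx=7: raw=0x43007 flags P=1 W=1 U=1 S=0
  [2] read 0x43 idx=27: raw=0x47007 flags P=1 W=1 U=1 S=0
  [3] read 0x47 idx=14: raw=0x4A007 flags P=1 W=1 U=1 S=0
  ✓ 0x4AF6E  — 4 lookups
#1 VA=0x401C360EF6E (r,kernel):
  TLB hit vpn=0x401C360E → PA=0x4AF6E
#2 VA=0xE048280B428 (r,kernel):
  [0] read 0x3C idx=28: raw=0x4C007 flags P=1 W=1 U=1 S=0
  [1] read 0x4C idx=18: raw=0x4E007 flags P=1 W=1 U=1 S=0
  [2] read 0x4E idx=20: raw=0x50007 flags P=1 W=1 U=1 S=0
  [3] read 0x50 idx=11: raw=0x53007 flags P=1 W=1 U=1 S=0
  ✓ 0x53428  — 4 lookups
#3 VA=0xC03016041B6 (r,kernel):
  [0] read 0x3C idx=24: raw=0x54007 flags P=1 W=1 U=1 S=0
  [1] read 0x54 idx=12: raw=0x58007 flags P=1 W=1 U=1 S=0
  [2] read 0x58 idx=11: raw=0x59007 flags P=1 W=1 U=1 S=0
  [3] read 0x59 idx=4: raw=0x5A007 flags P=1 W=1 U=1 S=0
  ✓ 0x5A1B6  — 4 lookups
#4 VA=0x587C32156A0 (r,kernel):
  [0] read 0x3C idx=11: raw=0x5D007 flags P=1 W=1 U=1 S=0
  [1] read 0x5D idx=31: raw=0x5F007 flags P=1 W=1 U=1 S=0
  [2] read 0x5F idx=25: raw=0x62007 flags P=1 W=1 U=1 S=0
  [3] read 0x62 idx=21: raw=0x64007 flags P=1 W=1 U=1 S=0
  ✓ 0x646A0  — 4 lookups
#5 VA=0xD04C241C584 (r,kernel):
  [0] read 0x3C idx=26: raw=0x66007 flags P=1 W=1 U=1 S=0
  [1] read 0x66 idx=19: raw=0x68007 flags P=1 W=1 U=1 S=0
  [2] read 0x68 idx=18: raw=0x6C007 flags P=1 W=1 U=1 S=0
  [3] read 0x6C idx=28: raw=0x6D007 flags P=1 W=1 U=1 S=0
  ✓ 0x6D584  — 4 lookups
#6 VA=0xC81C34199BB (r,kernel):
  [0] read 0x3C idx=25: raw=0x71007 flags P=1 W=1 U=1 S=0
  [1] read 0x71 idx=7: raw=0x73007 flags P=1 W=1 U=1 S=0
  [2] read 0x73 idx=26: raw=0x77007 flags P=1 W=1 U=1 S=0
  [3] read 0x77 idx=25: raw=0x7A007 flags P=1 W=1 U=1 S=0
  ✓ 0x7A9BB  — 4 lookups

Entries read for #2: 4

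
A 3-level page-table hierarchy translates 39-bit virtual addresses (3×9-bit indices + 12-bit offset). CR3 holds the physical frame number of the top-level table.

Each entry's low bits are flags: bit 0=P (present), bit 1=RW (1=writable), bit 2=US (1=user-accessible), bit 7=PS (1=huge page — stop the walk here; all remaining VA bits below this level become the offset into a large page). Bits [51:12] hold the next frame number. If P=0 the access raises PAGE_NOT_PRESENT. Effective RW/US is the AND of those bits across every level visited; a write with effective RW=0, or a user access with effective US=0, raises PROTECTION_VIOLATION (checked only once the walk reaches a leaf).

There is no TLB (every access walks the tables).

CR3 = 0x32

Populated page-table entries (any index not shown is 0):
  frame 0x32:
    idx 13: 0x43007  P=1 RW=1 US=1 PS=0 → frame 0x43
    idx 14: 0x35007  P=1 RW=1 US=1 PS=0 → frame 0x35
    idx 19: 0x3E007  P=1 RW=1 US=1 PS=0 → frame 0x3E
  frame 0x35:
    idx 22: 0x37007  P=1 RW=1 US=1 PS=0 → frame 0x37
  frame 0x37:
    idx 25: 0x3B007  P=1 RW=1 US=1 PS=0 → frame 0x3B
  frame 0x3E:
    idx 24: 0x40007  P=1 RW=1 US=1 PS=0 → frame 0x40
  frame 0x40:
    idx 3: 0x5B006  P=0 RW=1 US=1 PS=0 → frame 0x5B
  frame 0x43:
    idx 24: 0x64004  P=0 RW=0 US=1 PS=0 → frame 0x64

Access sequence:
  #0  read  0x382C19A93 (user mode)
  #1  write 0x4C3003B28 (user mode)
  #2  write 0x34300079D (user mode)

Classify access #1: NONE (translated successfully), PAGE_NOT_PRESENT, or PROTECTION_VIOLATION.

Walk each access:
#0 VA=0x382C19A93 (r,user):
  lvl0: tbl 0x32, slot 14 ⇒ 0x35007 (P1/RW1/US1/PS0)
  lvl1: tbl 0x35, slot 22 ⇒ 0x37007 (P1/RW1/US1/PS0)
  lvl2: tbl 0x37, slot 25 ⇒ 0x3B007 (P1/RW1/US1/PS0)
  → PA=0x3BA93  (3 entries read)
#1 VA=0x4C3003B28 (w,user):
  lvl0: tbl 0x32, slot 19 ⇒ 0x3E007 (P1/RW1/US1/PS0)
  lvl1: tbl 0x3E, slot 24 ⇒ 0x40007 (P1/RW1/US1/PS0)
  lvl2: tbl 0x40, slot 3 ⇒ 0x5B006 (P0/RW1/US1/PS0)
  ⇒ fault: PAGE_NOT_PRESENT  — 3 lookups
#2 VA=0x34300079D (w,user):
  lvl0: tbl 0x32, slot 13 ⇒ 0x43007 (P1/RW1/US1/PS0)
  lvl1: tbl 0x43, slot 24 ⇒ 0x64004 (P0/RW0/US1/PS0)
  ⇒ fault: PAGE_NOT_PRESENT  — 2 lookups

Access #1 fault: PAGE_NOT_PRESENT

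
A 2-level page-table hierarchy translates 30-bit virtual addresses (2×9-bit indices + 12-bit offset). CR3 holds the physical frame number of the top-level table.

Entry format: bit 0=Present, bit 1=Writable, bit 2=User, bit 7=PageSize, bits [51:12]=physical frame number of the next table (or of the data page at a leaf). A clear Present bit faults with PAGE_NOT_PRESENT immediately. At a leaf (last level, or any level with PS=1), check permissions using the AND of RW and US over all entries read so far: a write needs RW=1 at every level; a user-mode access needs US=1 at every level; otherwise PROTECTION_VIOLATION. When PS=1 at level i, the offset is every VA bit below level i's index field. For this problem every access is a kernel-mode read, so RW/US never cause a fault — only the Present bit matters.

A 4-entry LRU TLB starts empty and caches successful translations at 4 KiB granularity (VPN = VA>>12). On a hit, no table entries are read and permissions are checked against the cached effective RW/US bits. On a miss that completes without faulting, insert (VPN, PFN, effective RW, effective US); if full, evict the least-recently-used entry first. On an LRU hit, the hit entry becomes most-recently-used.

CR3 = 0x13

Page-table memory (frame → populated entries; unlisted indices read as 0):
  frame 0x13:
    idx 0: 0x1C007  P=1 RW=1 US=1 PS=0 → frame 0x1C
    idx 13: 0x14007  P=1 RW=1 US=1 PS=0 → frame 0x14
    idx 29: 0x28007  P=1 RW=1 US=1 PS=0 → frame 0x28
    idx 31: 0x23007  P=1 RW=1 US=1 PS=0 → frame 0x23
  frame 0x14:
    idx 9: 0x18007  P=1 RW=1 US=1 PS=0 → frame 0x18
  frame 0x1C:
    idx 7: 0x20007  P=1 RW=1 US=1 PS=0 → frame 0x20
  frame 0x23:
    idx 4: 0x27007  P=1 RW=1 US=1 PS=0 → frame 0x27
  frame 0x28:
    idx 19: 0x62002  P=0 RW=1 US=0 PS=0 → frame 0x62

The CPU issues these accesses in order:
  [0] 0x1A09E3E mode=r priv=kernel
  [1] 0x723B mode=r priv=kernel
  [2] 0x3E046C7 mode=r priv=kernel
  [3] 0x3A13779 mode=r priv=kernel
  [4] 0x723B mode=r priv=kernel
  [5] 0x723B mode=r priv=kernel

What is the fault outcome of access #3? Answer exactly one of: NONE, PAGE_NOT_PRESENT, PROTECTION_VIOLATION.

Per-access translation:
#0 VA=0x1A09E3E (r,kernel):
  L0 @0x13[13] → 0x14007  P=1,RW=1,US=1,PS=0
  L1 @0x14[9] → 0x18007  P=1,RW=1,US=1,PS=0
  ✓ 0x18E3E  — 2 lookups
#1 VA=0x723B (r,kernel):
  L0 @0x13[0] → 0x1C007  P=1,RW=1,US=1,PS=0
  L1 @0x1C[7] → 0x20007  P=1,RW=1,US=1,PS=0
  ✓ 0x2023B  — 2 lookups
#2 VA=0x3E046C7 (r,kernel):
  L0 @0x13[31] → 0x23007  P=1,RW=1,US=1,PS=0
  L1 @0x23[4] → 0x27007  P=1,RW=1,US=1,PS=0
  ✓ 0x276C7  — 2 lookups
#3 VA=0x3A13779 (r,kernel):
  L0 @0x13[29] → 0x28007  P=1,RW=1,US=1,PS=0
  L1 @0x28[19] → 0x62002  P=0,RW=1,US=0,PS=0
  → PAGE_NOT_PRESENT  (2 entries read)
#4 VA=0x723B (r,kernel):
  TLB hit vpn=0x7 → PA=0x2023B
#5 VA=0x723B (r,kernel):
  TLB hit vpn=0x7 → PA=0x2023B

Access #3 fault: PAGE_NOT_PRESENT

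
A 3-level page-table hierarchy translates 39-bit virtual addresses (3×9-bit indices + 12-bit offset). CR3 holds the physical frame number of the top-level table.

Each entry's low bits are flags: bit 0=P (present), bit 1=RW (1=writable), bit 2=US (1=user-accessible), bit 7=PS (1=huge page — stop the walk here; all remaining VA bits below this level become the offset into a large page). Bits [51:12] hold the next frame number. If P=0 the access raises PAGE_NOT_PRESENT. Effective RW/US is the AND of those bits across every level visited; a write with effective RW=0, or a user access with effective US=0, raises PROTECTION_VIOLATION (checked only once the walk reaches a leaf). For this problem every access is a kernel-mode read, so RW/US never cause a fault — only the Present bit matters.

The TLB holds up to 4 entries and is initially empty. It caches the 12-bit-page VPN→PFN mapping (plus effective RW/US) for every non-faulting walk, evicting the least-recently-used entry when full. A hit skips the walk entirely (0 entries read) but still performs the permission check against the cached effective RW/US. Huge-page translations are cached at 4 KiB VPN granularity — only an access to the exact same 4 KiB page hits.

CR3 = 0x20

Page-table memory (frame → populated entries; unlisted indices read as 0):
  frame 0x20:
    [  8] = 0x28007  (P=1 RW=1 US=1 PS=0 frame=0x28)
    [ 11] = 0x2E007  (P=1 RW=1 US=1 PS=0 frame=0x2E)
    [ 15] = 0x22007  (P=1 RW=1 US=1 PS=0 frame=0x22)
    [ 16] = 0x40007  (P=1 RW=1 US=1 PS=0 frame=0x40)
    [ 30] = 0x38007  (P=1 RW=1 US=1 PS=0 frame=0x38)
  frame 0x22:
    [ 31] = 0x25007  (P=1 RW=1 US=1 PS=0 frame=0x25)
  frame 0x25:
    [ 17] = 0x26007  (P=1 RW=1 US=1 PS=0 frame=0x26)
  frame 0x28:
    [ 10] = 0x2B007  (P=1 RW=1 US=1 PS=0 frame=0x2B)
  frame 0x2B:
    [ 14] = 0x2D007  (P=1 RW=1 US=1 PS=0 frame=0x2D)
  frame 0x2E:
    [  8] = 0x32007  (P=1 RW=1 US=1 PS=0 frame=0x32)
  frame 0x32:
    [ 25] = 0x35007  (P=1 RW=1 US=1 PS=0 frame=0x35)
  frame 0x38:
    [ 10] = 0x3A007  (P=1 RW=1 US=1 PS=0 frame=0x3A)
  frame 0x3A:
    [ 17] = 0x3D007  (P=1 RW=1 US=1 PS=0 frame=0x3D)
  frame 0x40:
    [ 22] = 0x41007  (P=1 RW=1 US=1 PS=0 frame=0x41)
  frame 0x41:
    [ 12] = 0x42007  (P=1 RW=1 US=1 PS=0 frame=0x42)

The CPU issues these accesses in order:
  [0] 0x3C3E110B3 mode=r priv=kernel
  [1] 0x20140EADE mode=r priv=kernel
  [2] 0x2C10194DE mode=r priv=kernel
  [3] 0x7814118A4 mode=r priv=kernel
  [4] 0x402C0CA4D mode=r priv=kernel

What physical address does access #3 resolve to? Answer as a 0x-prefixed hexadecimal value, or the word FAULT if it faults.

Per-access translation:
#0 VA=0x3C3E110B3 (r,kernel):
  L0 @0x20[15] → 0x22007  P=1,RW=1,US=1,PS=0
  L1 @0x22[31] → 0x25007  P=1,RW=1,US=1,PS=0
  L2 @0x25[17] → 0x26007  P=1,RW=1,US=1,PS=0
  ✓ 0x260B3  — 3 lookups
#1 VA=0x20140EADE (r,kernel):
  L0 @0x20[8] → 0x28007  P=1,RW=1,US=1,PS=0
  L1 @0x28[10] → 0x2B007  P=1,RW=1,US=1,PS=0
  L2 @0x2B[14] → 0x2D007  P=1,RW=1,US=1,PS=0
  ✓ 0x2DADE  — 3 lookups
#2 VA=0x2C10194DE (r,kernel):
  L0 @0x20[11] → 0x2E007  P=1,RW=1,US=1,PS=0
  L1 @0x2E[8] → 0x32007  P=1,RW=1,US=1,PS=0
  L2 @0x32[25] → 0x35007  P=1,RW=1,US=1,PS=0
  ✓ 0x354DE  — 3 lookups
#3 VA=0x7814118A4 (r,kernel):
  L0 @0x20[30] → 0x38007  P=1,RW=1,US=1,PS=0
  L1 @0x38[10] → 0x3A007  P=1,RW=1,US=1,PS=0
  L2 @0x3A[17] → 0x3D007  P=1,RW=1,US=1,PS=0
  ✓ 0x3D8A4  — 3 lookups
#4 VA=0x402C0CA4D (r,kernel):
  L0 @0x20[16] → 0x40007  P=1,RW=1,US=1,PS=0
  L1 @0x40[22] → 0x41007  P=1,RW=1,US=1,PS=0
  L2 @0x41[12] → 0x42007  P=1,RW=1,US=1,PS=0
  ✓ 0x42A4D  — 3 lookups

Access #3 PA: 0x3D8A4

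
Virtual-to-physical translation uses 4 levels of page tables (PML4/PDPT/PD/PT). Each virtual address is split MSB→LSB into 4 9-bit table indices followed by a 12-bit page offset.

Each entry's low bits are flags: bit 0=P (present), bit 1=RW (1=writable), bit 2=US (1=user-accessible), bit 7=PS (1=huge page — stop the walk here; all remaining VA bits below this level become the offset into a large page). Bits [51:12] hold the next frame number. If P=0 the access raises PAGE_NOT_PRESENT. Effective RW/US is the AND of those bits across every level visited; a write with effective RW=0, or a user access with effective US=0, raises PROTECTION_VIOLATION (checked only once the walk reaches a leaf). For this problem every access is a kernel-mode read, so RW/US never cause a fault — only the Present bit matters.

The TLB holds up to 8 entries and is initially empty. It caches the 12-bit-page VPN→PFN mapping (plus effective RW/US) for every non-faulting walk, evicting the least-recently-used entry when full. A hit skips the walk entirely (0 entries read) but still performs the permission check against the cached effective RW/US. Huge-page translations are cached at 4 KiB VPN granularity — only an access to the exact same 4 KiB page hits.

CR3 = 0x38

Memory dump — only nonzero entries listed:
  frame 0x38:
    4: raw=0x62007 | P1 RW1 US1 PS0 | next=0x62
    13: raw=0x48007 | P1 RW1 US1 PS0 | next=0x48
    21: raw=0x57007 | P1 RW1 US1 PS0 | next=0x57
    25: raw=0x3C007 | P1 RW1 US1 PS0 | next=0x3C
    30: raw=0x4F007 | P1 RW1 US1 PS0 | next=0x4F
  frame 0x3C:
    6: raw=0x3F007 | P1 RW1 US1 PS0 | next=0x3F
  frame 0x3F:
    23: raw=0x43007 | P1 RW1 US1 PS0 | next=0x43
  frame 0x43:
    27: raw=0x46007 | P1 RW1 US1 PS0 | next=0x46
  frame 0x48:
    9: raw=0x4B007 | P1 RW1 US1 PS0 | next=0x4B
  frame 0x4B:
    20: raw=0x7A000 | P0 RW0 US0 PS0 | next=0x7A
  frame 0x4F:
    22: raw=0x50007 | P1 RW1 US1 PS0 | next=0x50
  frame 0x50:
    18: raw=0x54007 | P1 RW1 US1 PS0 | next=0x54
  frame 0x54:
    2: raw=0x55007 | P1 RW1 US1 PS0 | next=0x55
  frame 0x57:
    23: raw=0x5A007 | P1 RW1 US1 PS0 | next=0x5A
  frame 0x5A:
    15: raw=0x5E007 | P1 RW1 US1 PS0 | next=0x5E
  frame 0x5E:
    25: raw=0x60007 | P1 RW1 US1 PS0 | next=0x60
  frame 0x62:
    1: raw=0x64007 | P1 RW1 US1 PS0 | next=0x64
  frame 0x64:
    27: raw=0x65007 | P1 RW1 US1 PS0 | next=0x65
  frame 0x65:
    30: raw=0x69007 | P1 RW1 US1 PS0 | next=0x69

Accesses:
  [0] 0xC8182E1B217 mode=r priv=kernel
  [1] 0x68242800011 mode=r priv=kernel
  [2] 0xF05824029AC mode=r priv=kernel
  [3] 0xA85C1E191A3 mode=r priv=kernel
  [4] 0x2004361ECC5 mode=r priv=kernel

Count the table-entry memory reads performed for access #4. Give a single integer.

Per-access translation:
#0 VA=0xC8182E1B217 (r,kernel):
  [0] read 0x38 idx=25: raw=0x3C007 flags P=1 W=1 U=1 S=0
  [1] read 0x3C idx=6: raw=0x3F007 flags P=1 W=1 U=1 S=0
  [2] read 0x3F idx=23: raw=0x43007 flags P=1 W=1 U=1 S=0
  [3] read 0x43 idx=27: raw=0x46007 flags P=1 W=1 U=1 S=0
  ⇒ phys 0x46217  [4 reads]
#1 VA=0x68242800011 (r,kernel):
  [0] read 0x38 idx=13: raw=0x48007 flags P=1 W=1 U=1 S=0
  [1] read 0x48 idx=9: raw=0x4B007 flags P=1 W=1 U=1 S=0
  [2] read 0x4B idx=20: raw=0x7A000 flags P=0 W=0 U=0 S=0
  → PAGE_NOT_PRESENT  (3 entries read)
#2 VA=0xF05824029AC (r,kernel):
  [0] read 0x38 idx=30: raw=0x4F007 flags P=1 W=1 U=1 S=0
  [1] read 0x4F idx=22: raw=0x50007 flags P=1 W=1 U=1 S=0
  [2] read 0x50 idx=18: raw=0x54007 flags P=1 W=1 U=1 S=0
  [3] read 0x54 idx=2: raw=0x55007 flags P=1 W=1 U=1 S=0
  ⇒ phys 0x559AC  [4 reads]
#3 VA=0xA85C1E191A3 (r,kernel):
  [0] read 0x38 idx=21: raw=0x57007 flags P=1 W=1 U=1 S=0
  [1] read 0x57 idx=23: raw=0x5A007 flags P=1 W=1 U=1 S=0
  [2] read 0x5A idx=15: raw=0x5E007 flags P=1 W=1 U=1 S=0
  [3] read 0x5E idx=25: raw=0x60007 flags P=1 W=1 U=1 S=0
  ⇒ phys 0x601A3  [4 reads]
#4 VA=0x2004361ECC5 (r,kernel):
  [0] read 0x38 idx=4: raw=0x62007 flags P=1 W=1 U=1 S=0
  [1] read 0x62 idx=1: raw=0x64007 flags P=1 W=1 U=1 S=0
  [2] read 0x64 idx=27: raw=0x65007 flags P=1 W=1 U=1 S=0
  [3] read 0x65 idx=30: raw=0x69007 flags P=1 W=1 U=1 S=0
  ⇒ phys 0x69CC5  [4 reads]

Entries read for #4: 4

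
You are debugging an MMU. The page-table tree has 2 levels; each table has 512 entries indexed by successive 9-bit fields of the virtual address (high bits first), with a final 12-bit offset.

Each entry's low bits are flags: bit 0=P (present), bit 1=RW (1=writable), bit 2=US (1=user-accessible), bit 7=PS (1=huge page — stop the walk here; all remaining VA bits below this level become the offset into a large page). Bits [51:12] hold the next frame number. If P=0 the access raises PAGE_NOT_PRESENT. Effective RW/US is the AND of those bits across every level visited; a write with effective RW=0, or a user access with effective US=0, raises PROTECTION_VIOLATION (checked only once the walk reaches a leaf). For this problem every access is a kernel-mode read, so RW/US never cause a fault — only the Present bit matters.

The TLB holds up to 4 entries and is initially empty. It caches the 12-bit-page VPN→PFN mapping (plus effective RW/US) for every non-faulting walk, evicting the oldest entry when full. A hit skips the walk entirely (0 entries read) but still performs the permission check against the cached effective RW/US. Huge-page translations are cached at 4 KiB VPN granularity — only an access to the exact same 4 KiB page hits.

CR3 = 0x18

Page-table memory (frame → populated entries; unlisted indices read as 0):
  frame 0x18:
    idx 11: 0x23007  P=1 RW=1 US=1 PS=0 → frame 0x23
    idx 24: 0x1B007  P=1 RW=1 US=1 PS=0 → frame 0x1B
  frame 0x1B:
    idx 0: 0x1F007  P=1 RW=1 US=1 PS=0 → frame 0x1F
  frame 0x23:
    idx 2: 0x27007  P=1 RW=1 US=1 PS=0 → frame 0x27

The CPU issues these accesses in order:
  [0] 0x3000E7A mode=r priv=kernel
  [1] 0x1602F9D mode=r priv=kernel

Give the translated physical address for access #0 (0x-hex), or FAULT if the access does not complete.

Per-access translation:
#0 VA=0x3000E7A (r,kernel):
  L0 @0x18[24] → 0x1B007  P=1,RW=1,US=1,PS=0
  L1 @0x1B[0] → 0x1F007  P=1,RW=1,US=1,PS=0
  → PA=0x1FE7A  (2 entries read)
#1 VA=0x1602F9D (r,kernel):
  L0 @0x18[11] → 0x23007  P=1,RW=1,US=1,PS=0
  L1 @0x23[2] → 0x27007  P=1,RW=1,US=1,PS=0
  → PA=0x27F9D  (2 entries read)

Access #0 PA: 0x1FE7A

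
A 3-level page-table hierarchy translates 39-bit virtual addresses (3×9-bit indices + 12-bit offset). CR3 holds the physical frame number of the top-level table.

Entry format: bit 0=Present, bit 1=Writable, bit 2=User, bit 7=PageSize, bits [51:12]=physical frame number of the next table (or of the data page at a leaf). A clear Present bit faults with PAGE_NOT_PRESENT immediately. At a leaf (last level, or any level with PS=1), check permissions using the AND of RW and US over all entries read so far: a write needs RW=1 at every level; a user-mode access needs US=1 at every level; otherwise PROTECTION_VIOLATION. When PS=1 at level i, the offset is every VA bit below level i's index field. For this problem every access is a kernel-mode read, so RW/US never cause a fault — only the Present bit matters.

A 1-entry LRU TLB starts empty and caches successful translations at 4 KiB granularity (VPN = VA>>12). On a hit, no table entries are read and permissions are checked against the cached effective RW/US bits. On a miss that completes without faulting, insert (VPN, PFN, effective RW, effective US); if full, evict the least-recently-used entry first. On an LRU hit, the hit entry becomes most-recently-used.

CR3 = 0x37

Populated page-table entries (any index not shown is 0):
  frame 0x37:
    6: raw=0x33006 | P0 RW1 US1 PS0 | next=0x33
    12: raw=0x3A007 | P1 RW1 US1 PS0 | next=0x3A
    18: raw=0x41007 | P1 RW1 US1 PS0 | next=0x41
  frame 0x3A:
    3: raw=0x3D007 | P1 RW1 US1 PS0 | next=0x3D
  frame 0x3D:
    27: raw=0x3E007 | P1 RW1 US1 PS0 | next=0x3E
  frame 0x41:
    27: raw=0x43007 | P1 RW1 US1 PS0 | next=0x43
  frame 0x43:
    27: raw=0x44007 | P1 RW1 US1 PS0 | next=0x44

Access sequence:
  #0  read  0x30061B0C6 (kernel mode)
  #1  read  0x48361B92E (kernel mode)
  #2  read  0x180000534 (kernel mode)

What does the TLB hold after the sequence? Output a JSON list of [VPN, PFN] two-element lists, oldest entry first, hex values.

Walk each access:
#0 VA=0x30061B0C6 (r,kernel):
  lvl0: tbl 0x37, slot 12 ⇒ 0x3A007 (P1/RW1/US1/PS0)
  lvl1: tbl 0x3A, slot 3 ⇒ 0x3D007 (P1/RW1/US1/PS0)
  lvl2: tbl 0x3D, slot 27 ⇒ 0x3E007 (P1/RW1/US1/PS0)
  → PA=0x3E0C6  (3 entries read)
#1 VA=0x48361B92E (r,kernel):
  lvl0: tbl 0x37, slot 18 ⇒ 0x41007 (P1/RW1/US1/PS0)
  lvl1: tbl 0x41, slot 27 ⇒ 0x43007 (P1/RW1/US1/PS0)
  lvl2: tbl 0x43, slot 27 ⇒ 0x44007 (P1/RW1/US1/PS0)
  → PA=0x4492E  (3 entries read)
#2 VA=0x180000534 (r,kernel):
  lvl0: tbl 0x37, slot 6 ⇒ 0x33006 (P0/RW1/US1/PS0)
  ✗ PAGE_NOT_PRESENT  [1 reads]

TLB: [["0x48361B", "0x44"]]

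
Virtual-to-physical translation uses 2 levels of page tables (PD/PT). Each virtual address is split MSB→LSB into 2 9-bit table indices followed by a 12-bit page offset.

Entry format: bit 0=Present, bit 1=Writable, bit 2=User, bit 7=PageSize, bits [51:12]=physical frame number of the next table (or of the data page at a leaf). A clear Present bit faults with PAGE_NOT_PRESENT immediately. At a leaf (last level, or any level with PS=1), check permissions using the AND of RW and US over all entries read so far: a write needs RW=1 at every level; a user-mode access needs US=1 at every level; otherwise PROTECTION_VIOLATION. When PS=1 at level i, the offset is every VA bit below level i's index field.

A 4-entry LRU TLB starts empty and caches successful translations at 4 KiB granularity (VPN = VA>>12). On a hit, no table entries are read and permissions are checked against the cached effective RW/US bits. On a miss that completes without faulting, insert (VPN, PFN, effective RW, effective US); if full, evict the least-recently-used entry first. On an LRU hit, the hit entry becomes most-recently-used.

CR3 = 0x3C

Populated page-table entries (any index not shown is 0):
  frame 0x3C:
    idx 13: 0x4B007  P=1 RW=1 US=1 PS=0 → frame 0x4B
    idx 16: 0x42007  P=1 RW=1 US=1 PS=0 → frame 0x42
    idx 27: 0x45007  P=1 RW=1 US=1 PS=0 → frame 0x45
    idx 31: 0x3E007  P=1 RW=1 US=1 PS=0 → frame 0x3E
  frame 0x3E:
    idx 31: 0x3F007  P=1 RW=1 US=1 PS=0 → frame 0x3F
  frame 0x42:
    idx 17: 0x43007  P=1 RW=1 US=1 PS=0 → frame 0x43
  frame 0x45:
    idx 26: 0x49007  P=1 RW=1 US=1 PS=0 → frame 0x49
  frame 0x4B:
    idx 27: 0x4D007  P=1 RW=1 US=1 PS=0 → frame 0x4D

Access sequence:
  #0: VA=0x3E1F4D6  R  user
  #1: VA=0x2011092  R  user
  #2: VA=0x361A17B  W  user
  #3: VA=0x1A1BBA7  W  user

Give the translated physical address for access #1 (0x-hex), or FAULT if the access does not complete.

Trace:
#0 VA=0x3E1F4D6 (r,user):
  [0] read 0x3C idx=31: raw=0x3E007 flags P=1 W=1 U=1 S=0
  [1] read 0x3E idx=31: raw=0x3F007 flags P=1 W=1 U=1 S=0
  ✓ 0x3F4D6  — 2 lookups
#1 VA=0x2011092 (r,user):
  [0] read 0x3C idx=16: raw=0x42007 flags P=1 W=1 U=1 S=0
  [1] read 0x42 idx=17: raw=0x43007 flags P=1 W=1 U=1 S=0
  ✓ 0x43092  — 2 lookups
#2 VA=0x361A17B (w,user):
  [0] read 0x3C idx=27: raw=0x45007 flags P=1 W=1 U=1 S=0
  [1] read 0x45 idx=26: raw=0x49007 flags P=1 W=1 U=1 S=0
  ✓ 0x4917B  — 2 lookups
#3 VA=0x1A1BBA7 (w,user):
  [0] read 0x3C idx=13: raw=0x4B007 flags P=1 W=1 U=1 S=0
  [1] read 0x4B idx=27: raw=0x4D007 flags P=1 W=1 U=1 S=0
  ✓ 0x4DBA7  — 2 lookups

Access #1 PA: 0x43092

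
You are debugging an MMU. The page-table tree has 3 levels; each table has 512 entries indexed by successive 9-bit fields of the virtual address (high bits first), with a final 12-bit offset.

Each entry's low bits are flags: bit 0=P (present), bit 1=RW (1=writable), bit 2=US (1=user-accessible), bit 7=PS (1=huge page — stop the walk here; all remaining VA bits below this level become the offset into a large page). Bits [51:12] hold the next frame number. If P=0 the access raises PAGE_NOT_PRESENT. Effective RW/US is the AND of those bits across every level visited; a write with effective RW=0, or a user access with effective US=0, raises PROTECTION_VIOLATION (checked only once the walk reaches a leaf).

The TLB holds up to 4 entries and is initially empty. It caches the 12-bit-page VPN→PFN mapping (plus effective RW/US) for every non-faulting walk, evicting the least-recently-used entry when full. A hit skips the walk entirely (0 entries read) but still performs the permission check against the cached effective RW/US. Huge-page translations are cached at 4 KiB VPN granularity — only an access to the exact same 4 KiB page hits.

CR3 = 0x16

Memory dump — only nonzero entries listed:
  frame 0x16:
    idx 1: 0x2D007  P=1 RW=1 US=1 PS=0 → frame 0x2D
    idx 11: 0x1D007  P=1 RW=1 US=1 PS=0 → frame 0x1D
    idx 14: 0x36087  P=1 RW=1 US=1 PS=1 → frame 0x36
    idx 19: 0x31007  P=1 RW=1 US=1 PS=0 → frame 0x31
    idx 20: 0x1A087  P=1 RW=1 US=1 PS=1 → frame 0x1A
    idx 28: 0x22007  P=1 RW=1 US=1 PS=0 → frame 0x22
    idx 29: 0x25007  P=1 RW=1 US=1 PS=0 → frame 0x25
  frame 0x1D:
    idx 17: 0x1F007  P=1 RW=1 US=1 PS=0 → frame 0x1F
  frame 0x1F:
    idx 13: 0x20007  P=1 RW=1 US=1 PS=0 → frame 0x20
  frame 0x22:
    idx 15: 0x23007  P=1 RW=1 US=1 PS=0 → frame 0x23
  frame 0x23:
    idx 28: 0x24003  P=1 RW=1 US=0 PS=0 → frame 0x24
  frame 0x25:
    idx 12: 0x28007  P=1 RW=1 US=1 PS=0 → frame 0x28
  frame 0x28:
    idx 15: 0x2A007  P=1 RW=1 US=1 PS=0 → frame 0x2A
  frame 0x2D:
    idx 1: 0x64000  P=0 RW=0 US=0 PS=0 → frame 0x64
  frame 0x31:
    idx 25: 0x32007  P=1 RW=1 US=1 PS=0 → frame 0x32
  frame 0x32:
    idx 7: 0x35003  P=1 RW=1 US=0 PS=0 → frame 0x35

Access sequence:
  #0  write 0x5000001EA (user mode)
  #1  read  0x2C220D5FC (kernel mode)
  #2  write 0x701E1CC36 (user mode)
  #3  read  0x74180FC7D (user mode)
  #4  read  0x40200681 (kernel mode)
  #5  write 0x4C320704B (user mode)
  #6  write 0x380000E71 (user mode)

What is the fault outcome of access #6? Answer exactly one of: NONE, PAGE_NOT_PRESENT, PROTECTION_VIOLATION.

Walk each access:
#0 VA=0x5000001EA (w,user):
  L0: frame=0x16 idx=20 entry=0x1A087 [P=1 RW=1 US=1 PS=1]
  → PA=0x1A1EA (huge @L0)  (1 entries read)
#1 VA=0x2C220D5FC (r,kernel):
  L0: frame=0x16 idx=11 entry=0x1D007 [P=1 RW=1 US=1 PS=0]
  L1: frame=0x1D idx=17 entry=0x1F007 [P=1 RW=1 US=1 PS=0]
  L2: frame=0x1F idx=13 entry=0x20007 [P=1 RW=1 US=1 PS=0]
  → PA=0x205FC  (3 entries read)
#2 VA=0x701E1CC36 (w,user):
  L0: frame=0x16 idx=28 entry=0x22007 [P=1 RW=1 US=1 PS=0]
  L1: frame=0x22 idx=15 entry=0x23007 [P=1 RW=1 US=1 PS=0]
  L2: frame=0x23 idx=28 entry=0x24003 [P=1 RW=1 US=0 PS=0]
  → PROTECTION_VIOLATION  (3 entries read)
#3 VA=0x74180FC7D (r,user):
  L0: frame=0x16 idx=29 entry=0x25007 [P=1 RW=1 US=1 PS=0]
  L1: frame=0x25 idx=12 entry=0x28007 [P=1 RW=1 US=1 PS=0]
  L2: frame=0x28 idx=15 entry=0x2A007 [P=1 RW=1 US=1 PS=0]
  → PA=0x2AC7D  (3 entries read)
#4 VA=0x40200681 (r,kernel):
  L0: frame=0x16 idx=1 entry=0x2D007 [P=1 RW=1 US=1 PS=0]
  L1: frame=0x2D idx=1 entry=0x64000 [P=0 RW=0 US=0 PS=0]
  → PAGE_NOT_PRESENT  (2 entries read)
#5 VA=0x4C320704B (w,user):
  L0: frame=0x16 idx=19 entry=0x31007 [P=1 RW=1 US=1 PS=0]
  L1: frame=0x31 idx=25 entry=0x32007 [P=1 RW=1 US=1 PS=0]
  L2: frame=0x32 idx=7 entry=0x35003 [P=1 RW=1 US=0 PS=0]
  → PROTECTION_VIOLATION  (3 entries read)
#6 VA=0x380000E71 (w,user):
  L0: frame=0x16 idx=14 entry=0x36087 [P=1 RW=1 US=1 PS=1]
  → PA=0x36E71 (huge @L0)  (1 entries read)

Access #6 fault: NONE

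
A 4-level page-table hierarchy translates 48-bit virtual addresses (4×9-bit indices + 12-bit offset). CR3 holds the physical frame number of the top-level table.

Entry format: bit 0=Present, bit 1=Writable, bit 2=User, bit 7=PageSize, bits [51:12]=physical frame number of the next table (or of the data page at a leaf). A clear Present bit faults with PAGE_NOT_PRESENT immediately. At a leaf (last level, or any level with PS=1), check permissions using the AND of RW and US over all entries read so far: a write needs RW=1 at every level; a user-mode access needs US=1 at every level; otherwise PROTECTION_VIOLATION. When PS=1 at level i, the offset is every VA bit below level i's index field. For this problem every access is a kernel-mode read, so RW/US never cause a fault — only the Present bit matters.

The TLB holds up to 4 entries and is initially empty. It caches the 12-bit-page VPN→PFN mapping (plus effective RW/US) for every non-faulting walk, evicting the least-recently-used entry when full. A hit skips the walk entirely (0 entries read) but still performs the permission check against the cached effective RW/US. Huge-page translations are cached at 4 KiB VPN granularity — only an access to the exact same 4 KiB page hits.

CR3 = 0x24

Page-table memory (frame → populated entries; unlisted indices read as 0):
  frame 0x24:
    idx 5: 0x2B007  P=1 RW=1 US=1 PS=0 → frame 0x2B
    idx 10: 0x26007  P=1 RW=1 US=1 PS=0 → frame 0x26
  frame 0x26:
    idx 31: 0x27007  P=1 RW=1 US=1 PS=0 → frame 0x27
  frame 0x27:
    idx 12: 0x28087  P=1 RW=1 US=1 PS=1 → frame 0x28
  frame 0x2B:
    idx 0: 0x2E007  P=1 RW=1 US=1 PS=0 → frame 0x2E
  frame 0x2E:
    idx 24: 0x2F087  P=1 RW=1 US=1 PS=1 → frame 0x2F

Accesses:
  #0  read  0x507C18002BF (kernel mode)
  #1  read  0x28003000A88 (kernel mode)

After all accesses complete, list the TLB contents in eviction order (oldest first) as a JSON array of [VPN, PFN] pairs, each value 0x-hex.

Walk each access:
#0 VA=0x507C18002BF (r,kernel):
  [0] read 0x24 idx=10: raw=0x26007 flags P=1 W=1 U=1 S=0
  [1] read 0x26 idx=31: raw=0x27007 flags P=1 W=1 U=1 S=0
  [2] read 0x27 idx=12: raw=0x28087 flags P=1 W=1 U=1 S=1
  ⇒ phys 0x282BF (huge @L2)  [3 reads]
#1 VA=0x28003000A88 (r,kernel):
  [0] read 0x24 idx=5: raw=0x2B007 flags P=1 W=1 U=1 S=0
  [1] read 0x2B idx=0: raw=0x2E007 flags P=1 W=1 U=1 S=0
  [2] read 0x2E idx=24: raw=0x2F087 flags P=1 W=1 U=1 S=1
  ⇒ phys 0x2FA88 (huge @L2)  [3 reads]

TLB: [["0x507C1800", "0x28"], ["0x28003000", "0x2F"]]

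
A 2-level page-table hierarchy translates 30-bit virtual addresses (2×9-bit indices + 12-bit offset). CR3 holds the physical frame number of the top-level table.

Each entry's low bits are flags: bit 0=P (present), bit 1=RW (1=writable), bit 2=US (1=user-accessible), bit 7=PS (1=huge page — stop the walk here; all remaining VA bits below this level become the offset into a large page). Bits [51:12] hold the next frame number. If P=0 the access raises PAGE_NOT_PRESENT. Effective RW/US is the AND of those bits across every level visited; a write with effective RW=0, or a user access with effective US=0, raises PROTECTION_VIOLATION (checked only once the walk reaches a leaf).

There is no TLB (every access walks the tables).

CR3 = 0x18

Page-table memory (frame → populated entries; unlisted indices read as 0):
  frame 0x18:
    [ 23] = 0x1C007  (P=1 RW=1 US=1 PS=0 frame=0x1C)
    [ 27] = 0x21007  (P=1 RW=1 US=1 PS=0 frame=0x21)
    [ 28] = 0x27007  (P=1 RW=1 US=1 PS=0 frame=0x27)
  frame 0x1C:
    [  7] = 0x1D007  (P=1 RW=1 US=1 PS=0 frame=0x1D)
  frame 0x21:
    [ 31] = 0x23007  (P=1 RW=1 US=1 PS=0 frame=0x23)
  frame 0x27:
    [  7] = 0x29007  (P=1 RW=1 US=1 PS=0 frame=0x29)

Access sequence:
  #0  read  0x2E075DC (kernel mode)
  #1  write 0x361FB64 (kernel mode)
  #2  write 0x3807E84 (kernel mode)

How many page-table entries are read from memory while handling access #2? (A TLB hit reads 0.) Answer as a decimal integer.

Per-access translation:
#0 VA=0x2E075DC (r,kernel):
  L0: frame=0x18 idx=23 entry=0x1C007 [P=1 RW=1 US=1 PS=0]
  L1: frame=0x1C idx=7 entry=0x1D007 [P=1 RW=1 US=1 PS=0]
  ⇒ phys 0x1D5DC  [2 reads]
#1 VA=0x361FB64 (w,kernel):
  L0: frame=0x18 idx=27 entry=0x21007 [P=1 RW=1 US=1 PS=0]
  L1: frame=0x21 idx=31 entry=0x23007 [P=1 RW=1 US=1 PS=0]
  ⇒ phys 0x23B64  [2 reads]
#2 VA=0x3807E84 (w,kernel):
  L0: frame=0x18 idx=28 entry=0x27007 [P=1 RW=1 US=1 PS=0]
  L1: frame=0x27 idx=7 entry=0x29007 [P=1 RW=1 US=1 PS=0]
  ⇒ phys 0x29E84  [2 reads]

Entries read for #2: 2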